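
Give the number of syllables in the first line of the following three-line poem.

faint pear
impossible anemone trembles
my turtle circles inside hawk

The first line: faint(1) + pear(1) = 2

2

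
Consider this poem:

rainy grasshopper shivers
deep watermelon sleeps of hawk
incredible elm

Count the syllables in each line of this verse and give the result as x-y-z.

Line 1: "rainy grasshopper shivers": 2+3+2 = 7
Line 2: "deep watermelon sleeps of hawk": 1+4+1+1+1 = 8
Line 3: "incredible elm": 4+1 = 5

7-8-5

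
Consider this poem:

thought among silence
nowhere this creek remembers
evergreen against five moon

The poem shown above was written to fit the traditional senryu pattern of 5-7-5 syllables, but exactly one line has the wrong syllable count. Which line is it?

Line 3

Line 1: thought(1) + among(2) + silence(2) = 5 ✓
Line 2: nowhere(2) + this(1) + creek(1) + remembers(3) = 7 ✓
Line 3: evergreen(3) + against(2) + five(1) + moon(1) = 7 (expected 5)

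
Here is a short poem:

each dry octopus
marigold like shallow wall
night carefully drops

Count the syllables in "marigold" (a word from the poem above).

3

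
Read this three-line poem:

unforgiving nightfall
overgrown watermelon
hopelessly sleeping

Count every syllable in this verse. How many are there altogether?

Line 1: unforgiving(4) + nightfall(2) = 6
Line 2: overgrown(3) + watermelon(4) = 7
Line 3: hopelessly(3) + sleeping(2) = 5
Total: 6 + 7 + 5 = 18

18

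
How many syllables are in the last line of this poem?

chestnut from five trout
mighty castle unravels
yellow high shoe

4

The last line: yellow(2) + high(1) + shoe(1) = 4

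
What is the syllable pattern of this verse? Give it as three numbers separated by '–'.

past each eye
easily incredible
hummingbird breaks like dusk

Line 1: past (1), each (1), eye (1) → 3
Line 2: easily (3), incredible (4) → 7
Line 3: hummingbird (3), breaks (1), like (1), dusk (1) → 6

3–7–6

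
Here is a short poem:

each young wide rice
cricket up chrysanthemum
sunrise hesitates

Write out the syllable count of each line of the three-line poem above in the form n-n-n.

4-7-5

Line 1: "each young wide rice": 1+1+1+1 = 4
Line 2: "cricket up chrysanthemum": 2+1+4 = 7
Line 3: "sunrise hesitates": 2+3 = 5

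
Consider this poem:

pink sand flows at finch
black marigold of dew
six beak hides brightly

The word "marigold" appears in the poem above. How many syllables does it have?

3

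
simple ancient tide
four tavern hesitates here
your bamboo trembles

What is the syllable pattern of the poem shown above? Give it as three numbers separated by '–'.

5–7–5

Line 1: "simple ancient tide": 2+2+1 = 5
Line 2: "four tavern hesitates here": 1+2+3+1 = 7
Line 3: "your bamboo trembles": 1+2+2 = 5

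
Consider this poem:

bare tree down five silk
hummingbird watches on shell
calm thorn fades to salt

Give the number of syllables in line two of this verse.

7

Line two: hummingbird (3), watches (2), on (1), shell (1) → 7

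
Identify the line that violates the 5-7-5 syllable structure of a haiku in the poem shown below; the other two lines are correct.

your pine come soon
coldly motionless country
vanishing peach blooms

The first line

Line 1: your(1) + pine(1) + come(1) + soon(1) = 4 (expected 5)
Line 2: coldly(2) + motionless(3) + country(2) = 7 ✓
Line 3: vanishing(3) + peach(1) + blooms(1) = 5 ✓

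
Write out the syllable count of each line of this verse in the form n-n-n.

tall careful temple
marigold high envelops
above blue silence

Line 1: tall(1) + careful(2) + temple(2) = 5
Line 2: marigold(3) + high(1) + envelops(3) = 7
Line 3: above(2) + blue(1) + silence(2) = 5

5-7-5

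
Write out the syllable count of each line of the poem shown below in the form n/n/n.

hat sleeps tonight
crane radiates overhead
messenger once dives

4/7/5

Line 1: hat(1) + sleeps(1) + tonight(2) = 4
Line 2: crane(1) + radiates(3) + overhead(3) = 7
Line 3: messenger(3) + once(1) + dives(1) = 5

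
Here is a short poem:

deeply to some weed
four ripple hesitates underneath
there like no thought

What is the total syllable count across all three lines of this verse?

18

Line 1: deeply (2), to (1), some (1), weed (1) → 5
Line 2: four (1), ripple (2), hesitates (3), underneath (3) → 9
Line 3: there (1), like (1), no (1), thought (1) → 4
Total: 5 + 9 + 4 = 18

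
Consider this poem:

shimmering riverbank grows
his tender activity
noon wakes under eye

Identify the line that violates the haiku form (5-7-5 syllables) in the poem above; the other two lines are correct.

Line 1

Line 1: shimmering(3) + riverbank(3) + grows(1) = 7 (expected 5)
Line 2: his(1) + tender(2) + activity(4) = 7 ✓
Line 3: noon(1) + wakes(1) + under(2) + eye(1) = 5 ✓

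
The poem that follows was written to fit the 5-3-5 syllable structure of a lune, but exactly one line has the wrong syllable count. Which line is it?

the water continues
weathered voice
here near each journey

Line 1

Line 1: the(1) + water(2) + continues(3) = 6 (expected 5)
Line 2: weathered(2) + voice(1) = 3 ✓
Line 3: here(1) + near(1) + each(1) + journey(2) = 5 ✓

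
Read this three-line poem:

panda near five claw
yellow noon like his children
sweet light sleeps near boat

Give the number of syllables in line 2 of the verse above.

7

Line 2: yellow(2) + noon(1) + like(1) + his(1) + children(2) = 7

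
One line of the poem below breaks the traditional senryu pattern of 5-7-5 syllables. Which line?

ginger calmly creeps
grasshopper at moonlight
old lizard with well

The second line

Line 1: ginger (2), calmly (2), creeps (1) → 5 ✓
Line 2: grasshopper (3), at (1), moonlight (2) → 6 (expected 7)
Line 3: old (1), lizard (2), with (1), well (1) → 5 ✓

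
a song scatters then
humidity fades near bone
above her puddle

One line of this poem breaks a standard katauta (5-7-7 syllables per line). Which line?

Line 1: a (1), song (1), scatters (2), then (1) → 5 ✓
Line 2: humidity (4), fades (1), near (1), bone (1) → 7 ✓
Line 3: above (2), her (1), puddle (2) → 5 (expected 7)

Line 3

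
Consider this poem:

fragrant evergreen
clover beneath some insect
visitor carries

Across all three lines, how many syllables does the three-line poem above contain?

17

Line 1: "fragrant evergreen": 2+3 = 5
Line 2: "clover beneath some insect": 2+2+1+2 = 7
Line 3: "visitor carries": 3+2 = 5
Total: 5 + 7 + 5 = 17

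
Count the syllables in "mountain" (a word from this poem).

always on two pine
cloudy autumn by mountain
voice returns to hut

2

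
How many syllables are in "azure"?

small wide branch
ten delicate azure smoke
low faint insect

2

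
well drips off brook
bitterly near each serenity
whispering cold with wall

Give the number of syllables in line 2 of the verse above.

9

Line 2: bitterly (3), near (1), each (1), serenity (4) → 9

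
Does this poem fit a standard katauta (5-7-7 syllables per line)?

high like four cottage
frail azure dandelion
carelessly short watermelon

Line 1: high (1), like (1), four (1), cottage (2) → 5 ✓
Line 2: frail (1), azure (2), dandelion (4) → 7 ✓
Line 3: carelessly (3), short (1), watermelon (4) → 8 (expected 7)

No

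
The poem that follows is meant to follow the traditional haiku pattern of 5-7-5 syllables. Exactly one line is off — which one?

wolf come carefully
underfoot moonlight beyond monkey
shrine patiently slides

Line 1: wolf (1), come (1), carefully (3) → 5 ✓
Line 2: underfoot (3), moonlight (2), beyond (2), monkey (2) → 9 (expected 7)
Line 3: shrine (1), patiently (3), slides (1) → 5 ✓

Line 2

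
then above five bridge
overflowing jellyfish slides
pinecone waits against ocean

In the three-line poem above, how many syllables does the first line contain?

5

The first line: then(1) + above(2) + five(1) + bridge(1) = 5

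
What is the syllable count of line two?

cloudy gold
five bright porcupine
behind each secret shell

5

Line two: five (1), bright (1), porcupine (3) → 5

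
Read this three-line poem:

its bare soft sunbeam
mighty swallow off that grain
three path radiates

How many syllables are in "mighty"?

"mighty" has 2 syllables.

2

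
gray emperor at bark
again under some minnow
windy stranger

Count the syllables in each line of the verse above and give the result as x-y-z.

Line 1: gray (1), emperor (3), at (1), bark (1) → 6
Line 2: again (2), under (2), some (1), minnow (2) → 7
Line 3: windy (2), stranger (2) → 4

6-7-4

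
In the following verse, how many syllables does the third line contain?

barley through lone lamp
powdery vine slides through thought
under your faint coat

5

The third line: under(2) + your(1) + faint(1) + coat(1) = 5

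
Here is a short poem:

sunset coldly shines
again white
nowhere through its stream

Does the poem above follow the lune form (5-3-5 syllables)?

Line 1: sunset(2) + coldly(2) + shines(1) = 5 ✓
Line 2: again(2) + white(1) = 3 ✓
Line 3: nowhere(2) + through(1) + its(1) + stream(1) = 5 ✓

Yes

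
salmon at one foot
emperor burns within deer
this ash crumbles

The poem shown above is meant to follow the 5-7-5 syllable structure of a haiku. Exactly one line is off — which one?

Line 3

Line 1: salmon(2) + at(1) + one(1) + foot(1) = 5 ✓
Line 2: emperor(3) + burns(1) + within(2) + deer(1) = 7 ✓
Line 3: this(1) + ash(1) + crumbles(2) = 4 (expected 5)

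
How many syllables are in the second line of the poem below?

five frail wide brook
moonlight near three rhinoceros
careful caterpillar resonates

The second line: moonlight (2), near (1), three (1), rhinoceros (4) → 8

8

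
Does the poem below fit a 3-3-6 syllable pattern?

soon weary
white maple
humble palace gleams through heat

No

Line 1: "soon weary": 1+2 = 3 ✓
Line 2: "white maple": 1+2 = 3 ✓
Line 3: "humble palace gleams through heat": 2+2+1+1+1 = 7 (expected 6)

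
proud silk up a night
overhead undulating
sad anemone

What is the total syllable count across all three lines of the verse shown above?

Line 1: "proud silk up a night": 1+1+1+1+1 = 5
Line 2: "overhead undulating": 3+4 = 7
Line 3: "sad anemone": 1+4 = 5
Total: 5 + 7 + 5 = 17

17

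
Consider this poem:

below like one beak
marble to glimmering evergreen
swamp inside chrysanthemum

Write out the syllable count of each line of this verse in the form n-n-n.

Line 1: "below like one beak": 2+1+1+1 = 5
Line 2: "marble to glimmering evergreen": 2+1+3+3 = 9
Line 3: "swamp inside chrysanthemum": 1+2+4 = 7

5-9-7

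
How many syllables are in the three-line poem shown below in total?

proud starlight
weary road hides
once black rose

Line 1: "proud starlight": 1+2 = 3
Line 2: "weary road hides": 2+1+1 = 4
Line 3: "once black rose": 1+1+1 = 3
Total: 3 + 4 + 3 = 10

10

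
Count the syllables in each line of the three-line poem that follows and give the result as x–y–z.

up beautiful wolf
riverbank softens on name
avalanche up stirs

Line 1: "up beautiful wolf": 1+3+1 = 5
Line 2: "riverbank softens on name": 3+2+1+1 = 7
Line 3: "avalanche up stirs": 3+1+1 = 5

5–7–5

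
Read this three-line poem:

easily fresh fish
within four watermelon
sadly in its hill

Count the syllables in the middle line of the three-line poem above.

The middle line: "within four watermelon": 2+1+4 = 7

7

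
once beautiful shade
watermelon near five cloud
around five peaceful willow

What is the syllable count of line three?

Line three: around (2), five (1), peaceful (2), willow (2) → 7

7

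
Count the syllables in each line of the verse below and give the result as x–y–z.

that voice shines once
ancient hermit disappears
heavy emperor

Line 1: "that voice shines once": 1+1+1+1 = 4
Line 2: "ancient hermit disappears": 2+2+3 = 7
Line 3: "heavy emperor": 2+3 = 5

4–7–5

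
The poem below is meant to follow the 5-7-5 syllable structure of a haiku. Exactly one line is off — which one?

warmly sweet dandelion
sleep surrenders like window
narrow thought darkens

Line 1

Line 1: warmly(2) + sweet(1) + dandelion(4) = 7 (expected 5)
Line 2: sleep(1) + surrenders(3) + like(1) + window(2) = 7 ✓
Line 3: narrow(2) + thought(1) + darkens(2) = 5 ✓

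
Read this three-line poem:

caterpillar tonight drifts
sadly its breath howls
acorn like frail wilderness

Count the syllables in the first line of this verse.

The first line: caterpillar (4), tonight (2), drifts (1) → 7

7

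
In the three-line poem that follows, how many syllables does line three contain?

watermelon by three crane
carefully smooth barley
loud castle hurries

Line three: loud (1), castle (2), hurries (2) → 5

5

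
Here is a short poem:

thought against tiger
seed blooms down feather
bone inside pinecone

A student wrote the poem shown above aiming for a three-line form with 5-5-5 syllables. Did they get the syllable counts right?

Yes

Line 1: thought (1), against (2), tiger (2) → 5 ✓
Line 2: seed (1), blooms (1), down (1), feather (2) → 5 ✓
Line 3: bone (1), inside (2), pinecone (2) → 5 ✓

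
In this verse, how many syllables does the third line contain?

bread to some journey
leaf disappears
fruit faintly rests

4

The third line: fruit(1) + faintly(2) + rests(1) = 4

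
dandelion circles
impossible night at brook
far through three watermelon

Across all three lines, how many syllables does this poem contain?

Line 1: dandelion(4) + circles(2) = 6
Line 2: impossible(4) + night(1) + at(1) + brook(1) = 7
Line 3: far(1) + through(1) + three(1) + watermelon(4) = 7
Total: 6 + 7 + 7 = 20

20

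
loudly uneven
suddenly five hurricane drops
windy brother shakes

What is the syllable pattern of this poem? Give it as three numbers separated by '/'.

Line 1: loudly (2), uneven (3) → 5
Line 2: suddenly (3), five (1), hurricane (3), drops (1) → 8
Line 3: windy (2), brother (2), shakes (1) → 5

5/8/5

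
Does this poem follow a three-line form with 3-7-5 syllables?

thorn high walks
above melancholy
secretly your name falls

Line 1: thorn (1), high (1), walks (1) → 3 ✓
Line 2: above (2), melancholy (4) → 6 (expected 7)
Line 3: secretly (3), your (1), name (1), falls (1) → 6 (expected 5)

No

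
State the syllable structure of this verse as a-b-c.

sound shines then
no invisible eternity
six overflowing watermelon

3-9-9

Line 1: sound (1), shines (1), then (1) → 3
Line 2: no (1), invisible (4), eternity (4) → 9
Line 3: six (1), overflowing (4), watermelon (4) → 9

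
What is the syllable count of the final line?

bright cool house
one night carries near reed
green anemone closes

The final line: green (1), anemone (4), closes (2) → 7

7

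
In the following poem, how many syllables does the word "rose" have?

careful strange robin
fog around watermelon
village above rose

1

"rose" has 1 syllable.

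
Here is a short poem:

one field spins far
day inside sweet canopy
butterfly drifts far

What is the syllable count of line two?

7

Line two: "day inside sweet canopy": 1+2+1+3 = 7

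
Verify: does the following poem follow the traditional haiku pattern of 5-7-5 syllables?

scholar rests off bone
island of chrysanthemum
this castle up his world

Line 1: scholar(2) + rests(1) + off(1) + bone(1) = 5 ✓
Line 2: island(2) + of(1) + chrysanthemum(4) = 7 ✓
Line 3: this(1) + castle(2) + up(1) + his(1) + world(1) = 6 (expected 5)

No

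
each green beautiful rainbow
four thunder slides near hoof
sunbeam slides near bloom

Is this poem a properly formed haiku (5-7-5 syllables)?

No

Line 1: each(1) + green(1) + beautiful(3) + rainbow(2) = 7 (expected 5)
Line 2: four(1) + thunder(2) + slides(1) + near(1) + hoof(1) = 6 (expected 7)
Line 3: sunbeam(2) + slides(1) + near(1) + bloom(1) = 5 ✓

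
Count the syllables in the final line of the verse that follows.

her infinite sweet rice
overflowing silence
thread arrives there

The final line: thread(1) + arrives(2) + there(1) = 4

4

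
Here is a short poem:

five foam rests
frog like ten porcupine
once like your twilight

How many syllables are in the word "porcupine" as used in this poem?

3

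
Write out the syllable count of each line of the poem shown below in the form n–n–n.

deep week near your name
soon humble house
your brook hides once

Line 1: deep(1) + week(1) + near(1) + your(1) + name(1) = 5
Line 2: soon(1) + humble(2) + house(1) = 4
Line 3: your(1) + brook(1) + hides(1) + once(1) = 4

5–4–4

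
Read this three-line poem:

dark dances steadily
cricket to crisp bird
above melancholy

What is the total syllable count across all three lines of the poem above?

17

Line 1: dark(1) + dances(2) + steadily(3) = 6
Line 2: cricket(2) + to(1) + crisp(1) + bird(1) = 5
Line 3: above(2) + melancholy(4) = 6
Total: 6 + 5 + 6 = 17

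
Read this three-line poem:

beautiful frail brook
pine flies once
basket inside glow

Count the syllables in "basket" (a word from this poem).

2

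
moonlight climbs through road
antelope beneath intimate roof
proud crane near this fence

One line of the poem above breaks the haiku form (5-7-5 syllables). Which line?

Line 1: moonlight (2), climbs (1), through (1), road (1) → 5 ✓
Line 2: antelope (3), beneath (2), intimate (3), roof (1) → 9 (expected 7)
Line 3: proud (1), crane (1), near (1), this (1), fence (1) → 5 ✓

Line 2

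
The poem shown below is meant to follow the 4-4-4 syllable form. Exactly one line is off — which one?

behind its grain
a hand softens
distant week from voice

Line 3

Line 1: "behind its grain": 2+1+1 = 4 ✓
Line 2: "a hand softens": 1+1+2 = 4 ✓
Line 3: "distant week from voice": 2+1+1+1 = 5 (expected 4)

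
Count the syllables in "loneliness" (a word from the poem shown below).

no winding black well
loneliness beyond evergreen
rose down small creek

3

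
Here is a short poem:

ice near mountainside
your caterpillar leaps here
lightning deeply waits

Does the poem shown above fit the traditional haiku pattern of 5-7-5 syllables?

Yes

Line 1: ice (1), near (1), mountainside (3) → 5 ✓
Line 2: your (1), caterpillar (4), leaps (1), here (1) → 7 ✓
Line 3: lightning (2), deeply (2), waits (1) → 5 ✓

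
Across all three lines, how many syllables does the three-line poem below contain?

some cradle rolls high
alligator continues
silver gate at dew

17

Line 1: some (1), cradle (2), rolls (1), high (1) → 5
Line 2: alligator (4), continues (3) → 7
Line 3: silver (2), gate (1), at (1), dew (1) → 5
Total: 5 + 7 + 5 = 17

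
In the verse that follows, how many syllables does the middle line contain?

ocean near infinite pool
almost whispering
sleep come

5

The middle line: "almost whispering": 2+3 = 5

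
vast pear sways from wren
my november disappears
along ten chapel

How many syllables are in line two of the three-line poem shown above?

Line two: my (1), november (3), disappears (3) → 7

7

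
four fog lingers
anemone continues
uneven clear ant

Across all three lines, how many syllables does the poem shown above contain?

16

Line 1: four (1), fog (1), lingers (2) → 4
Line 2: anemone (4), continues (3) → 7
Line 3: uneven (3), clear (1), ant (1) → 5
Total: 4 + 7 + 5 = 16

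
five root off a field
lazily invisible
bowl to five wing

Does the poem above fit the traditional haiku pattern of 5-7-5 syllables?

Line 1: "five root off a field": 1+1+1+1+1 = 5 ✓
Line 2: "lazily invisible": 3+4 = 7 ✓
Line 3: "bowl to five wing": 1+1+1+1 = 4 (expected 5)

No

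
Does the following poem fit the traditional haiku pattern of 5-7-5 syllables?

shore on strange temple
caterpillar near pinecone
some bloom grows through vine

Line 1: "shore on strange temple": 1+1+1+2 = 5 ✓
Line 2: "caterpillar near pinecone": 4+1+2 = 7 ✓
Line 3: "some bloom grows through vine": 1+1+1+1+1 = 5 ✓

Yes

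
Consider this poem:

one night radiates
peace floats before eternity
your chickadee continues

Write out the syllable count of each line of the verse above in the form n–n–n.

Line 1: one (1), night (1), radiates (3) → 5
Line 2: peace (1), floats (1), before (2), eternity (4) → 8
Line 3: your (1), chickadee (3), continues (3) → 7

5–8–7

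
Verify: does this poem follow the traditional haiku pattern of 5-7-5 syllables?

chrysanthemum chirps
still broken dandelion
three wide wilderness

Line 1: chrysanthemum(4) + chirps(1) = 5 ✓
Line 2: still(1) + broken(2) + dandelion(4) = 7 ✓
Line 3: three(1) + wide(1) + wilderness(3) = 5 ✓

Yes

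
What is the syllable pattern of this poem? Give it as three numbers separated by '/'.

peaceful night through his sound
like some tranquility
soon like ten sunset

Line 1: peaceful (2), night (1), through (1), his (1), sound (1) → 6
Line 2: like (1), some (1), tranquility (4) → 6
Line 3: soon (1), like (1), ten (1), sunset (2) → 5

6/6/5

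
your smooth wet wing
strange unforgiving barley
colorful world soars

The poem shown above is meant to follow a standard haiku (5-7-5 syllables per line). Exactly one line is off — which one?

Line 1

Line 1: your(1) + smooth(1) + wet(1) + wing(1) = 4 (expected 5)
Line 2: strange(1) + unforgiving(4) + barley(2) = 7 ✓
Line 3: colorful(3) + world(1) + soars(1) = 5 ✓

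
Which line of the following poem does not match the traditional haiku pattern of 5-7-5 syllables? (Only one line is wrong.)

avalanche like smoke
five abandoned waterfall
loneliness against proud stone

The third line

Line 1: "avalanche like smoke": 3+1+1 = 5 ✓
Line 2: "five abandoned waterfall": 1+3+3 = 7 ✓
Line 3: "loneliness against proud stone": 3+2+1+1 = 7 (expected 5)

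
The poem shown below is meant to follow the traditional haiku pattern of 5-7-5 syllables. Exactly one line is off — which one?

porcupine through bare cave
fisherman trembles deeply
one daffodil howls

Line 1: porcupine (3), through (1), bare (1), cave (1) → 6 (expected 5)
Line 2: fisherman (3), trembles (2), deeply (2) → 7 ✓
Line 3: one (1), daffodil (3), howls (1) → 5 ✓

Line 1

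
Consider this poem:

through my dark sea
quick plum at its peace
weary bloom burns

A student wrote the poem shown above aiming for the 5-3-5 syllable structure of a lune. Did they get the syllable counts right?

No

Line 1: through (1), my (1), dark (1), sea (1) → 4 (expected 5)
Line 2: quick (1), plum (1), at (1), its (1), peace (1) → 5 (expected 3)
Line 3: weary (2), bloom (1), burns (1) → 4 (expected 5)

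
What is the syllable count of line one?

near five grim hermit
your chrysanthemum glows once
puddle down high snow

5

Line one: near (1), five (1), grim (1), hermit (2) → 5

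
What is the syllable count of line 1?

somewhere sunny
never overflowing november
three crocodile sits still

Line 1: "somewhere sunny": 2+2 = 4

4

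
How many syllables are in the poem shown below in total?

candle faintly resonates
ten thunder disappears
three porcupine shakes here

19

Line 1: "candle faintly resonates": 2+2+3 = 7
Line 2: "ten thunder disappears": 1+2+3 = 6
Line 3: "three porcupine shakes here": 1+3+1+1 = 6
Total: 7 + 6 + 6 = 19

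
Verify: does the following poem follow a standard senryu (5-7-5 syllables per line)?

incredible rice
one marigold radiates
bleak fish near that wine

Line 1: incredible(4) + rice(1) = 5 ✓
Line 2: one(1) + marigold(3) + radiates(3) = 7 ✓
Line 3: bleak(1) + fish(1) + near(1) + that(1) + wine(1) = 5 ✓

Yes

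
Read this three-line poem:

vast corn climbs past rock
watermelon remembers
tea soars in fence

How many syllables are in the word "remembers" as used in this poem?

3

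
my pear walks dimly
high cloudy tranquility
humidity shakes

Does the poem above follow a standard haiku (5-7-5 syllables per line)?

Yes

Line 1: my (1), pear (1), walks (1), dimly (2) → 5 ✓
Line 2: high (1), cloudy (2), tranquility (4) → 7 ✓
Line 3: humidity (4), shakes (1) → 5 ✓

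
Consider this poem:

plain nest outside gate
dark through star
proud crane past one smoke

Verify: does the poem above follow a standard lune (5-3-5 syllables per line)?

Yes

Line 1: "plain nest outside gate": 1+1+2+1 = 5 ✓
Line 2: "dark through star": 1+1+1 = 3 ✓
Line 3: "proud crane past one smoke": 1+1+1+1+1 = 5 ✓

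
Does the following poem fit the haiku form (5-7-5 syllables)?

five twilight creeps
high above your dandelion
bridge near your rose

No

Line 1: five(1) + twilight(2) + creeps(1) = 4 (expected 5)
Line 2: high(1) + above(2) + your(1) + dandelion(4) = 8 (expected 7)
Line 3: bridge(1) + near(1) + your(1) + rose(1) = 4 (expected 5)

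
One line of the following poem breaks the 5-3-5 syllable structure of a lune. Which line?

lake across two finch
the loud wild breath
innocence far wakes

Line 2

Line 1: lake(1) + across(2) + two(1) + finch(1) = 5 ✓
Line 2: the(1) + loud(1) + wild(1) + breath(1) = 4 (expected 3)
Line 3: innocence(3) + far(1) + wakes(1) = 5 ✓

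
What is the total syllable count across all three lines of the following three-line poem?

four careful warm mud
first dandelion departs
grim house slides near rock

17

Line 1: four(1) + careful(2) + warm(1) + mud(1) = 5
Line 2: first(1) + dandelion(4) + departs(2) = 7
Line 3: grim(1) + house(1) + slides(1) + near(1) + rock(1) = 5
Total: 5 + 7 + 5 = 17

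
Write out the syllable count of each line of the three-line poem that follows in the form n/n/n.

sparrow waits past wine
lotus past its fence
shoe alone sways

5/5/4

Line 1: "sparrow waits past wine": 2+1+1+1 = 5
Line 2: "lotus past its fence": 2+1+1+1 = 5
Line 3: "shoe alone sways": 1+2+1 = 4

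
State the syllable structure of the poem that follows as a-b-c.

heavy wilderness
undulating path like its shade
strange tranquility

Line 1: heavy (2), wilderness (3) → 5
Line 2: undulating (4), path (1), like (1), its (1), shade (1) → 8
Line 3: strange (1), tranquility (4) → 5

5-8-5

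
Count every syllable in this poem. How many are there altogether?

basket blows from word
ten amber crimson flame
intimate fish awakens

Line 1: "basket blows from word": 2+1+1+1 = 5
Line 2: "ten amber crimson flame": 1+2+2+1 = 6
Line 3: "intimate fish awakens": 3+1+3 = 7
Total: 5 + 6 + 7 = 18

18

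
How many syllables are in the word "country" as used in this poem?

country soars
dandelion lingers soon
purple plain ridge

2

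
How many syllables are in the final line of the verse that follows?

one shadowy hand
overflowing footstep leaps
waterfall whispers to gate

The final line: "waterfall whispers to gate": 3+2+1+1 = 7

7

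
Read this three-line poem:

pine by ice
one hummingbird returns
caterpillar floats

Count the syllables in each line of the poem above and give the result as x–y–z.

Line 1: "pine by ice": 1+1+1 = 3
Line 2: "one hummingbird returns": 1+3+2 = 6
Line 3: "caterpillar floats": 4+1 = 5

3–6–5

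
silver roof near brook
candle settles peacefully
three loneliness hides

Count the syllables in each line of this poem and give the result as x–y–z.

5–7–5

Line 1: "silver roof near brook": 2+1+1+1 = 5
Line 2: "candle settles peacefully": 2+2+3 = 7
Line 3: "three loneliness hides": 1+3+1 = 5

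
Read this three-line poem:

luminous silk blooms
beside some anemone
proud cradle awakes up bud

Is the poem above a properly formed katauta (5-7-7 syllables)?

Yes

Line 1: luminous(3) + silk(1) + blooms(1) = 5 ✓
Line 2: beside(2) + some(1) + anemone(4) = 7 ✓
Line 3: proud(1) + cradle(2) + awakes(2) + up(1) + bud(1) = 7 ✓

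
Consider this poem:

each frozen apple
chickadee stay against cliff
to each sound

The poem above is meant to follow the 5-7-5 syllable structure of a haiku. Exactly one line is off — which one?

Line 1: each(1) + frozen(2) + apple(2) = 5 ✓
Line 2: chickadee(3) + stay(1) + against(2) + cliff(1) = 7 ✓
Line 3: to(1) + each(1) + sound(1) = 3 (expected 5)

The third line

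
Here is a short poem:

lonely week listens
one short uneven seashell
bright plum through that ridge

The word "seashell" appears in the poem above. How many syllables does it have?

2

"seashell" has 2 syllables.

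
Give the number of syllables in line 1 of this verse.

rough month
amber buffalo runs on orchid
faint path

2

Line 1: rough (1), month (1) → 2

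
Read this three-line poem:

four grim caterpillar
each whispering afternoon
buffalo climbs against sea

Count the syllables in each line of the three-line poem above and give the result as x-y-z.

6-7-7

Line 1: four(1) + grim(1) + caterpillar(4) = 6
Line 2: each(1) + whispering(3) + afternoon(3) = 7
Line 3: buffalo(3) + climbs(1) + against(2) + sea(1) = 7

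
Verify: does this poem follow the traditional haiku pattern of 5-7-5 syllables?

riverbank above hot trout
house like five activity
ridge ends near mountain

Line 1: riverbank (3), above (2), hot (1), trout (1) → 7 (expected 5)
Line 2: house (1), like (1), five (1), activity (4) → 7 ✓
Line 3: ridge (1), ends (1), near (1), mountain (2) → 5 ✓

No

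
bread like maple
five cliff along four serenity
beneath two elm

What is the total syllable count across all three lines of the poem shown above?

17

Line 1: bread(1) + like(1) + maple(2) = 4
Line 2: five(1) + cliff(1) + along(2) + four(1) + serenity(4) = 9
Line 3: beneath(2) + two(1) + elm(1) = 4
Total: 4 + 9 + 4 = 17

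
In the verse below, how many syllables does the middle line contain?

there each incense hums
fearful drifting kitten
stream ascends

6

The middle line: fearful(2) + drifting(2) + kitten(2) = 6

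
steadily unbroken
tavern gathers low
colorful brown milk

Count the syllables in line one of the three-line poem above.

6

Line one: steadily (3), unbroken (3) → 6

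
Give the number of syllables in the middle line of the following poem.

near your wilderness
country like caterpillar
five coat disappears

The middle line: country(2) + like(1) + caterpillar(4) = 7

7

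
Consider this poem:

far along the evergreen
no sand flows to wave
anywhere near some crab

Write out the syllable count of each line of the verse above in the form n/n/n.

Line 1: far(1) + along(2) + the(1) + evergreen(3) = 7
Line 2: no(1) + sand(1) + flows(1) + to(1) + wave(1) = 5
Line 3: anywhere(3) + near(1) + some(1) + crab(1) = 6

7/5/6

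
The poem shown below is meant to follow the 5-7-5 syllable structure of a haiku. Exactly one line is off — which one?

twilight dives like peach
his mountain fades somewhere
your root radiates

Line 2

Line 1: twilight(2) + dives(1) + like(1) + peach(1) = 5 ✓
Line 2: his(1) + mountain(2) + fades(1) + somewhere(2) = 6 (expected 7)
Line 3: your(1) + root(1) + radiates(3) = 5 ✓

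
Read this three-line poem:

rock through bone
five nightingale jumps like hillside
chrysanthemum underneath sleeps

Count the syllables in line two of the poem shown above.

Line two: five(1) + nightingale(3) + jumps(1) + like(1) + hillside(2) = 8

8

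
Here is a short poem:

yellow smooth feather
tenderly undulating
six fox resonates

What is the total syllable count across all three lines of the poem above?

17

Line 1: "yellow smooth feather": 2+1+2 = 5
Line 2: "tenderly undulating": 3+4 = 7
Line 3: "six fox resonates": 1+1+3 = 5
Total: 5 + 7 + 5 = 17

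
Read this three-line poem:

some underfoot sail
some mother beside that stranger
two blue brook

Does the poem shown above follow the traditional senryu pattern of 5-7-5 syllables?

No

Line 1: "some underfoot sail": 1+3+1 = 5 ✓
Line 2: "some mother beside that stranger": 1+2+2+1+2 = 8 (expected 7)
Line 3: "two blue brook": 1+1+1 = 3 (expected 5)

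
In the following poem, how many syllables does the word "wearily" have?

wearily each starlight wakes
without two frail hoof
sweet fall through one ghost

3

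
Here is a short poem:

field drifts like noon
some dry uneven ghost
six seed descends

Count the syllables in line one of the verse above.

Line one: field (1), drifts (1), like (1), noon (1) → 4

4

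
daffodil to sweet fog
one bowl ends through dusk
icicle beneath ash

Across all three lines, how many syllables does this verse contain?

Line 1: daffodil (3), to (1), sweet (1), fog (1) → 6
Line 2: one (1), bowl (1), ends (1), through (1), dusk (1) → 5
Line 3: icicle (3), beneath (2), ash (1) → 6
Total: 6 + 5 + 6 = 17

17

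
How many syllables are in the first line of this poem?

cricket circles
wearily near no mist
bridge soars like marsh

4

The first line: "cricket circles": 2+2 = 4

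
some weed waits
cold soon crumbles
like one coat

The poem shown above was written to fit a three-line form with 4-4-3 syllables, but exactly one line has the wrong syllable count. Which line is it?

Line 1

Line 1: some (1), weed (1), waits (1) → 3 (expected 4)
Line 2: cold (1), soon (1), crumbles (2) → 4 ✓
Line 3: like (1), one (1), coat (1) → 3 ✓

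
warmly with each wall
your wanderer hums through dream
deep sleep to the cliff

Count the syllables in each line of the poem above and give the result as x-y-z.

Line 1: warmly (2), with (1), each (1), wall (1) → 5
Line 2: your (1), wanderer (3), hums (1), through (1), dream (1) → 7
Line 3: deep (1), sleep (1), to (1), the (1), cliff (1) → 5

5-7-5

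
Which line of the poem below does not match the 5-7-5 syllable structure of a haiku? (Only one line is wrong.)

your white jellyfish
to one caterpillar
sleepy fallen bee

The second line

Line 1: "your white jellyfish": 1+1+3 = 5 ✓
Line 2: "to one caterpillar": 1+1+4 = 6 (expected 7)
Line 3: "sleepy fallen bee": 2+2+1 = 5 ✓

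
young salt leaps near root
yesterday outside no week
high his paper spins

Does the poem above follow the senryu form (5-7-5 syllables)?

Line 1: "young salt leaps near root": 1+1+1+1+1 = 5 ✓
Line 2: "yesterday outside no week": 3+2+1+1 = 7 ✓
Line 3: "high his paper spins": 1+1+2+1 = 5 ✓

Yes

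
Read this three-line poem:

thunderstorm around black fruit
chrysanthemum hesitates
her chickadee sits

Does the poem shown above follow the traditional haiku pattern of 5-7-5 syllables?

Line 1: thunderstorm(3) + around(2) + black(1) + fruit(1) = 7 (expected 5)
Line 2: chrysanthemum(4) + hesitates(3) = 7 ✓
Line 3: her(1) + chickadee(3) + sits(1) = 5 ✓

No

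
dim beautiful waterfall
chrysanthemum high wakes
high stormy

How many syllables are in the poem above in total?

Line 1: dim (1), beautiful (3), waterfall (3) → 7
Line 2: chrysanthemum (4), high (1), wakes (1) → 6
Line 3: high (1), stormy (2) → 3
Total: 7 + 6 + 3 = 16

16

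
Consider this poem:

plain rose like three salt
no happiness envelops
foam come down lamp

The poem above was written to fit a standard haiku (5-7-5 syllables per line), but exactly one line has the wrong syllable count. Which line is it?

Line 3

Line 1: "plain rose like three salt": 1+1+1+1+1 = 5 ✓
Line 2: "no happiness envelops": 1+3+3 = 7 ✓
Line 3: "foam come down lamp": 1+1+1+1 = 4 (expected 5)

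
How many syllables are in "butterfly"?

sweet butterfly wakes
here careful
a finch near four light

3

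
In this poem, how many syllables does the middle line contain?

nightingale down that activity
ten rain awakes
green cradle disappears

4

The middle line: ten (1), rain (1), awakes (2) → 4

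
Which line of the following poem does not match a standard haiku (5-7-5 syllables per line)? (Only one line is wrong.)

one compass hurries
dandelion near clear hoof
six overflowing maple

Line 1: one(1) + compass(2) + hurries(2) = 5 ✓
Line 2: dandelion(4) + near(1) + clear(1) + hoof(1) = 7 ✓
Line 3: six(1) + overflowing(4) + maple(2) = 7 (expected 5)

The third line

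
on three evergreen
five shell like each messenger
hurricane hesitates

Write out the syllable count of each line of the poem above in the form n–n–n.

5–7–6

Line 1: "on three evergreen": 1+1+3 = 5
Line 2: "five shell like each messenger": 1+1+1+1+3 = 7
Line 3: "hurricane hesitates": 3+3 = 6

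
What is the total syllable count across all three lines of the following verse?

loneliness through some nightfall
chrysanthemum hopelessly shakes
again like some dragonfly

Line 1: loneliness (3), through (1), some (1), nightfall (2) → 7
Line 2: chrysanthemum (4), hopelessly (3), shakes (1) → 8
Line 3: again (2), like (1), some (1), dragonfly (3) → 7
Total: 7 + 8 + 7 = 22

22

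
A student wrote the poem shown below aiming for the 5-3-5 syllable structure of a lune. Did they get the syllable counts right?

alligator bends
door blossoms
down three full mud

Line 1: "alligator bends": 4+1 = 5 ✓
Line 2: "door blossoms": 1+2 = 3 ✓
Line 3: "down three full mud": 1+1+1+1 = 4 (expected 5)

No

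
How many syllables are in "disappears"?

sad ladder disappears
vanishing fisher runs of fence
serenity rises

3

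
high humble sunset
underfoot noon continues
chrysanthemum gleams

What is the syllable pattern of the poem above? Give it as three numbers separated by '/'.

5/7/5

Line 1: high(1) + humble(2) + sunset(2) = 5
Line 2: underfoot(3) + noon(1) + continues(3) = 7
Line 3: chrysanthemum(4) + gleams(1) = 5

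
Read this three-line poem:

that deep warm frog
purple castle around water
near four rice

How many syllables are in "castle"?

2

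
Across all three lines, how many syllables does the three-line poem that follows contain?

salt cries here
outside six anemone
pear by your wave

Line 1: salt(1) + cries(1) + here(1) = 3
Line 2: outside(2) + six(1) + anemone(4) = 7
Line 3: pear(1) + by(1) + your(1) + wave(1) = 4
Total: 3 + 7 + 4 = 14

14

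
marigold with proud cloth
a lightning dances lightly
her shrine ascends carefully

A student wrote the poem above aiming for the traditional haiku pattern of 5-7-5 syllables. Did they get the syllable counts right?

No

Line 1: marigold(3) + with(1) + proud(1) + cloth(1) = 6 (expected 5)
Line 2: a(1) + lightning(2) + dances(2) + lightly(2) = 7 ✓
Line 3: her(1) + shrine(1) + ascends(2) + carefully(3) = 7 (expected 5)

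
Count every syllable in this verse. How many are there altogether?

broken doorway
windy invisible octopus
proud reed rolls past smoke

Line 1: "broken doorway": 2+2 = 4
Line 2: "windy invisible octopus": 2+4+3 = 9
Line 3: "proud reed rolls past smoke": 1+1+1+1+1 = 5
Total: 4 + 9 + 5 = 18

18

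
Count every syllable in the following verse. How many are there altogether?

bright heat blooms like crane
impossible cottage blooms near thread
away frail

Line 1: "bright heat blooms like crane": 1+1+1+1+1 = 5
Line 2: "impossible cottage blooms near thread": 4+2+1+1+1 = 9
Line 3: "away frail": 2+1 = 3
Total: 5 + 9 + 3 = 17

17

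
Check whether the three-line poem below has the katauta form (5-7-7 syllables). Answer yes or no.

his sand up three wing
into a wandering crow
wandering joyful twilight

Yes

Line 1: his (1), sand (1), up (1), three (1), wing (1) → 5 ✓
Line 2: into (2), a (1), wandering (3), crow (1) → 7 ✓
Line 3: wandering (3), joyful (2), twilight (2) → 7 ✓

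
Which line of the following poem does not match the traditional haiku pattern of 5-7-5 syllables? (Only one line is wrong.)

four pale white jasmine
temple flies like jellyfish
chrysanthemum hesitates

The third line

Line 1: four(1) + pale(1) + white(1) + jasmine(2) = 5 ✓
Line 2: temple(2) + flies(1) + like(1) + jellyfish(3) = 7 ✓
Line 3: chrysanthemum(4) + hesitates(3) = 7 (expected 5)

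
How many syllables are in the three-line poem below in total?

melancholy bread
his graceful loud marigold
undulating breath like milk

Line 1: melancholy (4), bread (1) → 5
Line 2: his (1), graceful (2), loud (1), marigold (3) → 7
Line 3: undulating (4), breath (1), like (1), milk (1) → 7
Total: 5 + 7 + 7 = 19

19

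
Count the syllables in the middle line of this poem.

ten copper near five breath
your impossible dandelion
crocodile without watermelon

The middle line: "your impossible dandelion": 1+4+4 = 9

9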